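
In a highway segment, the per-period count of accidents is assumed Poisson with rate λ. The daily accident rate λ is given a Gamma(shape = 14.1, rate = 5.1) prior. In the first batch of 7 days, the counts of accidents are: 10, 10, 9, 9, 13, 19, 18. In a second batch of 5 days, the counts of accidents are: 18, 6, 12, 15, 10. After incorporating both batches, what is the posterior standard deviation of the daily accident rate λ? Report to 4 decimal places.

With a Gamma(shape α, rate β) prior, the Poisson likelihood is conjugate: the posterior is Gamma(α + ΣXᵢ, β + n).
Batch 1: sum of counts S = 88 over n = 7 days.
After batch 1: Gamma(α+S, β+n) = Gamma(14.1+88, 5.1+7) = Gamma(102.1, 12.1).
Batch 2: sum of counts S = 61 over n = 5 days.
After batch 2: Gamma(α+S, β+n) = Gamma(102.1+61, 12.1+5) = Gamma(163.1, 17.1).
SD = √α/β = √163.1/17.1 = 0.7468.

0.7468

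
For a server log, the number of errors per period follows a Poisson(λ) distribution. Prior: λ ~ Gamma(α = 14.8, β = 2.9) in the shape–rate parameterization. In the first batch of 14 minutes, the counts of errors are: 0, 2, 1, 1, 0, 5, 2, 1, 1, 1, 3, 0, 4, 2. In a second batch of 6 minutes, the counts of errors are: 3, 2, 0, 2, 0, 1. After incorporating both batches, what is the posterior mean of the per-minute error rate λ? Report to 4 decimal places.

2.0000

With a Gamma(shape α, rate β) prior, the Poisson likelihood is conjugate: the posterior is Gamma(α + ΣXᵢ, β + n).
Batch 1: sum of counts S = 23 over n = 14 minutes.
After batch 1: Gamma(α+S, β+n) = Gamma(14.8+23, 2.9+14) = Gamma(37.8, 16.9).
Batch 2: sum of counts S = 8 over n = 6 minutes.
After batch 2: Gamma(α+S, β+n) = Gamma(37.8+8, 16.9+6) = Gamma(45.8, 22.9).
Posterior mean = α/β = 45.8/22.9 = 2.0000.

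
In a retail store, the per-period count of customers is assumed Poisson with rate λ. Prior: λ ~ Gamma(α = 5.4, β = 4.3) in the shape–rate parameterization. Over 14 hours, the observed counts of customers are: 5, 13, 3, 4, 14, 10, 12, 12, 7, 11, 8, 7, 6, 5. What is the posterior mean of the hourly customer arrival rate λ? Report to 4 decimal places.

6.6885

With a Gamma(shape α, rate β) prior, the Poisson likelihood is conjugate: the posterior is Gamma(α + ΣXᵢ, β + n).
Sum of counts S = 117 over n = 14 hours.
Posterior: Gamma(α+S, β+n) = Gamma(5.4+117, 4.3+14) = Gamma(122.4, 18.3).
Posterior mean = α/β = 122.4/18.3 = 6.6885.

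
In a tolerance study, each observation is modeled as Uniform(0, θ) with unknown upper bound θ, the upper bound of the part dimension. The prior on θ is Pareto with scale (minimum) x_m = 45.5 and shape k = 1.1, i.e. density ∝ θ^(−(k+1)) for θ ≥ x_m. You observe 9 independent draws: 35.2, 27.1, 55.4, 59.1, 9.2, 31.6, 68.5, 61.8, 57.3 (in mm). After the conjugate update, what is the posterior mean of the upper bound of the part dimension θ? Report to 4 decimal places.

76.0275

A Pareto(scale x_m, shape k) prior on the upper bound θ of Uniform(0, θ) is conjugate: posterior is Pareto(max(x_m, max xᵢ), k + n).
Sample maximum = 68.5; prior scale x_m = 45.5 → posterior scale = max = 68.5.
Posterior shape = 1.1 + 9 = 10.1.
E[θ|data] = k·x_m/(k−1) = 10.1·68.5/9.1 = 76.0275.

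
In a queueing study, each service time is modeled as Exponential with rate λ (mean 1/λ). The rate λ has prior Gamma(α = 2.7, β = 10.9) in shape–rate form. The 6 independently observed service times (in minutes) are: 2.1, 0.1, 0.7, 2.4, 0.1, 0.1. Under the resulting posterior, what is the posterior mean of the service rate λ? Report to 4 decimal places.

0.5305

With a Gamma(shape α, rate β) prior on the exponential rate λ, the posterior after n observations with total T = Σxᵢ is Gamma(α+n, β+T).
Sum of observations T = 5.5 minutes; n = 6.
Posterior: Gamma(2.7+6, 10.9+5.5) = Gamma(8.7, 16.4).
Posterior mean of λ = α/β = 8.7/16.4 = 0.5305.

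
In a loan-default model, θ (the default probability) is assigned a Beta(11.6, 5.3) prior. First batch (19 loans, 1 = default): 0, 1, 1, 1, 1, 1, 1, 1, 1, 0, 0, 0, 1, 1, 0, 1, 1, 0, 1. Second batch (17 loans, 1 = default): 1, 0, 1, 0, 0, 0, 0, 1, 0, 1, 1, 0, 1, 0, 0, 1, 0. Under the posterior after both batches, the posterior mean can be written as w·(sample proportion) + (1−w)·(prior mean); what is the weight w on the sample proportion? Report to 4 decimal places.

The Beta prior is conjugate to a Binomial/Bernoulli likelihood; the update adds successes to α and failures to β.
Total number of loans: n = 19 + 17 = 36.
Posterior mean = (α₀+k)/(α₀+β₀+n) = [n/(α₀+β₀+n)]·(k/n) + [(α₀+β₀)/(α₀+β₀+n)]·α₀/(α₀+β₀), so only n and the prior enter the weight.
The weight on the data is w = n/(α₀+β₀+n) = 36/(11.6+5.3+36) = 36/52.9 = 0.6805.

0.6805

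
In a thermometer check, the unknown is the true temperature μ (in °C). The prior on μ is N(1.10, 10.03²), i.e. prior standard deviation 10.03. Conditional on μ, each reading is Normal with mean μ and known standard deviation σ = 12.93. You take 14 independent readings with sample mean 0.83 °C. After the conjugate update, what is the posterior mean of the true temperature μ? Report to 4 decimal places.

0.8586

For Normal data with known variance σ², a Normal(μ₀, σ₀²) prior on μ is conjugate. Posterior precision = 1/σ₀² + n/σ²; posterior mean is the precision-weighted average of μ₀ and x̄.
n·x̄ = 14·0.83 = 11.62.
σ₀² = 10.03² = 100.6009, σ² = 12.93² = 167.1849; σ² + n·σ₀² = 167.1849 + 14·100.6009 = 1575.5975.
Posterior mean = (μ₀/σ₀² + n·x̄/σ²)/(1/σ₀² + n/σ²) = (σ²·μ₀ + σ₀²·n·x̄)/(σ² + n·σ₀²) = (167.1849·1.10 + 100.6009·11.62)/1575.5975 = 1352.885848/1575.5975 = 0.8586.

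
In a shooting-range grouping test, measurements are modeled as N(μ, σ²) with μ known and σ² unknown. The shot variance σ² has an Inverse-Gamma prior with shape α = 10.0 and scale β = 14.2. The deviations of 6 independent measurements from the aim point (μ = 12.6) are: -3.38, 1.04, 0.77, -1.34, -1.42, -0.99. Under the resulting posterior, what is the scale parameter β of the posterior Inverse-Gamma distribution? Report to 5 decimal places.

With known mean μ and an Inverse-Gamma(α, β) prior on σ², the Normal likelihood is conjugate: posterior is Inv-Gamma(α + n/2, β + Σ(xᵢ−μ)²/2).
Σ(xᵢ−μ)² = (-3.38)² + (1.04)² + (0.77)² + (-1.34)² + (-1.42)² + (-0.99)² = 17.8910.
Posterior: Inv-Gamma(10.0 + 6/2, 14.2 + 17.8910/2) = Inv-Gamma(13.00, 23.14550).
Posterior β = 23.14550.

23.14550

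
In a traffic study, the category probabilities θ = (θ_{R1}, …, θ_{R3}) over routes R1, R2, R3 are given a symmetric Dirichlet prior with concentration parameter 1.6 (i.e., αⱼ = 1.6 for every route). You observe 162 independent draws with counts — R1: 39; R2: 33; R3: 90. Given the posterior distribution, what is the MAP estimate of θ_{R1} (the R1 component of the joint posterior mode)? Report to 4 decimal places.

0.2418

The Dirichlet prior is conjugate to the Multinomial likelihood: each posterior αⱼ = prior αⱼ + observed count nⱼ.
Posterior concentration: (40.6, 34.6, 91.6), total = 166.8.
Joint mode component: (α_{R1}−1)/(Σα−K) = 39.6/163.8 = 0.2418.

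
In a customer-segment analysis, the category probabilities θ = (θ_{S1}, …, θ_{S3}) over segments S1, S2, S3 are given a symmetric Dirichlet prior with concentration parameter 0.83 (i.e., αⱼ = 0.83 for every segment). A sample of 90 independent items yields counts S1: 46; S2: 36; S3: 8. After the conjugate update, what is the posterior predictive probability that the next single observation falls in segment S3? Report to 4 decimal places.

The Dirichlet prior is conjugate to the Multinomial likelihood: each posterior αⱼ = prior αⱼ + observed count nⱼ.
Posterior concentration: (46.83, 36.83, 8.83), total = 92.49.
P(next = S3 | data) = α_{S3}/Σα = 0.0955.

0.0955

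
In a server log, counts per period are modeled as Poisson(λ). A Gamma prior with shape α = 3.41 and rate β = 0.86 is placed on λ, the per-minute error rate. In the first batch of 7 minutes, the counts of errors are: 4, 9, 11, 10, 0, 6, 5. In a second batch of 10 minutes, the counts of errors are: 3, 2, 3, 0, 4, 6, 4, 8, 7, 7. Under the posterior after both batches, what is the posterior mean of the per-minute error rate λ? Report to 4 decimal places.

5.1741

With a Gamma(shape α, rate β) prior, the Poisson likelihood is conjugate: the posterior is Gamma(α + ΣXᵢ, β + n).
Batch 1: sum of counts S = 45 over n = 7 minutes.
After batch 1: Gamma(α+S, β+n) = Gamma(3.41+45, 0.86+7) = Gamma(48.41, 7.86).
Batch 2: sum of counts S = 44 over n = 10 minutes.
After batch 2: Gamma(α+S, β+n) = Gamma(48.41+44, 7.86+10) = Gamma(92.41, 17.86).
Posterior mean = α/β = 92.41/17.86 = 5.1741.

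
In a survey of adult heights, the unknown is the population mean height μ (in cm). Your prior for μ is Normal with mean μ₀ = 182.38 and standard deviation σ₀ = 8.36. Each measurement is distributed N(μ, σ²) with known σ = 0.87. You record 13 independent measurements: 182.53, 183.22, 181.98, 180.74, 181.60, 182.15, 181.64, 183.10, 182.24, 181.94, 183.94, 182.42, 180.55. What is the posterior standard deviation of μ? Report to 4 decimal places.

For Normal data with known variance σ², a Normal(μ₀, σ₀²) prior on μ is conjugate. Posterior precision = 1/σ₀² + n/σ²; posterior mean is the precision-weighted average of μ₀ and x̄.
σ₀² = 8.36² = 69.8896, σ² = 0.87² = 0.7569; σ² + n·σ₀² = 0.7569 + 13·69.8896 = 909.3217.
Posterior precision = 1/σ₀² + n/σ² = 1/69.8896 + 13/0.7569 = (σ² + n·σ₀²)/(σ₀²σ²) = 909.3217/(69.8896·0.7569); posterior variance σₙ² = σ₀²σ²/(σ² + n·σ₀²) = 69.8896·0.7569/909.3217 = 0.058175.
Posterior SD = √σₙ² = √(69.8896·0.7569/909.3217) = 0.2412.

0.2412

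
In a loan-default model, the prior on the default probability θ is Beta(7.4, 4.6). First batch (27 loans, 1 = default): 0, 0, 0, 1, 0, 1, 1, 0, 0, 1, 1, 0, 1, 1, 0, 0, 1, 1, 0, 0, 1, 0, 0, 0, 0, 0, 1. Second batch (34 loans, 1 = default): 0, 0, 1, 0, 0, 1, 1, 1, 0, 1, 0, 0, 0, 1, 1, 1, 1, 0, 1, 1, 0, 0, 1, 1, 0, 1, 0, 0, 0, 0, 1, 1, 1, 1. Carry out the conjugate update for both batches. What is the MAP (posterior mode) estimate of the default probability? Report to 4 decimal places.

The Beta prior is conjugate to a Binomial/Bernoulli likelihood; the update adds successes to α and failures to β.
After batch 1: Beta(7.4+11, 4.6+16) = Beta(18.4, 20.6).
After batch 2: Beta(18.4+18, 20.6+16) = Beta(36.4, 36.6).
Mode of Beta(a,b) for a,b>1 is (a−1)/(a+b−2) = 35.4/71.0 = 0.4986.

0.4986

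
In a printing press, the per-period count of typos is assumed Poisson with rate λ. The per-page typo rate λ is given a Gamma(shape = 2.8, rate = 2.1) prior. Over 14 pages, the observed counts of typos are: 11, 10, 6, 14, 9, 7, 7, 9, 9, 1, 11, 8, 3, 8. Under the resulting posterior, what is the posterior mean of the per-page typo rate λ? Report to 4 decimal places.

With a Gamma(shape α, rate β) prior, the Poisson likelihood is conjugate: the posterior is Gamma(α + ΣXᵢ, β + n).
Sum of counts S = 113 over n = 14 pages.
Posterior: Gamma(α+S, β+n) = Gamma(2.8+113, 2.1+14) = Gamma(115.8, 16.1).
Posterior mean = α/β = 115.8/16.1 = 7.1925.

7.1925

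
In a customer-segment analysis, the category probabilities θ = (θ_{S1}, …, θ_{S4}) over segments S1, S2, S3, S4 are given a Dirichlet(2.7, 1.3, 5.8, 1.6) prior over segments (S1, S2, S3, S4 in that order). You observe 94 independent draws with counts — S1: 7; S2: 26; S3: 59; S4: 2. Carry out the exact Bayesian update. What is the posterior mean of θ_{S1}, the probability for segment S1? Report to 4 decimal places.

0.0920

The Dirichlet prior is conjugate to the Multinomial likelihood: each posterior αⱼ = prior αⱼ + observed count nⱼ.
Posterior concentration: (9.7, 27.3, 64.8, 3.6), total = 105.4.
E[θ_{S1}|data] = α_{S1}/Σα = 9.7/105.4 = 0.0920.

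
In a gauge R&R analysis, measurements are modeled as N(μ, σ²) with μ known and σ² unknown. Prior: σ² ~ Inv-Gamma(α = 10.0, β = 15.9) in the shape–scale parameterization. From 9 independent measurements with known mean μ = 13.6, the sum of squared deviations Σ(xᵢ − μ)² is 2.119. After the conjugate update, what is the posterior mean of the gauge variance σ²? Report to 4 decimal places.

With known mean μ and an Inverse-Gamma(α, β) prior on σ², the Normal likelihood is conjugate: posterior is Inv-Gamma(α + n/2, β + Σ(xᵢ−μ)²/2).
Posterior: Inv-Gamma(10.0 + 9/2, 15.9 + 2.119/2) = Inv-Gamma(14.50, 16.9595).
E[σ²|data] = β/(α−1) = 16.9595/13.50 = 1.2563.

1.2563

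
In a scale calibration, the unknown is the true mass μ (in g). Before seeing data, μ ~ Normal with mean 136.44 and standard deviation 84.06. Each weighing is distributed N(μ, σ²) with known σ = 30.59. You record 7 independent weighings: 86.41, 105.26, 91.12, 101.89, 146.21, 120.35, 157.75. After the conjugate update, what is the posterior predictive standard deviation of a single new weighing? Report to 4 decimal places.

32.6641

For Normal data with known variance σ², a Normal(μ₀, σ₀²) prior on μ is conjugate. Posterior precision = 1/σ₀² + n/σ²; posterior mean is the precision-weighted average of μ₀ and x̄.
σ₀² = 84.06² = 7066.0836, σ² = 30.59² = 935.7481; σ² + n·σ₀² = 935.7481 + 7·7066.0836 = 50398.3333.
Posterior precision = 1/σ₀² + n/σ² = 1/7066.0836 + 7/935.7481 = (σ² + n·σ₀²)/(σ₀²σ²) = 50398.3333/(7066.0836·935.7481); posterior variance σₙ² = σ₀²σ²/(σ² + n·σ₀²) = 7066.0836·935.7481/50398.3333 = 131.196289.
Predictive variance for one new observation = σₙ² + σ² = 7066.0836·935.7481/50398.3333 + 935.7481 = σ²·(σ₀² + 50398.3333)/50398.3333 = 935.7481·57464.4169/50398.3333 = 1066.944389; SD = √(935.7481·57464.4169/50398.3333) = 32.6641.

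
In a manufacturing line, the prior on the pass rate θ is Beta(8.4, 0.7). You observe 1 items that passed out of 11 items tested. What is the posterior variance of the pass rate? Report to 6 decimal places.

0.011799

The Beta prior is conjugate to a Binomial/Bernoulli likelihood; the update adds successes to α and failures to β.
Posterior: Beta(α+k, β+n−k) = Beta(8.4+1, 0.7+10) = Beta(9.4, 10.7).
Var = αβ/((α+β)²(α+β+1)) = 9.4·10.7/(20.1²·21.1) = 0.011799.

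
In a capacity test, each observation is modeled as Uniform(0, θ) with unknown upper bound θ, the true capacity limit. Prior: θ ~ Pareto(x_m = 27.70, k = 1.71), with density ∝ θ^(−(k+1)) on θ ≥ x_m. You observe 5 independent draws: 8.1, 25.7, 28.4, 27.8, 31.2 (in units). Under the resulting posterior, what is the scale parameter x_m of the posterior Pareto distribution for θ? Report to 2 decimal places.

A Pareto(scale x_m, shape k) prior on the upper bound θ of Uniform(0, θ) is conjugate: posterior is Pareto(max(x_m, max xᵢ), k + n).
Sample maximum = 31.2; prior scale x_m = 27.70 → posterior scale = max = 31.20.
Posterior shape = 1.71 + 5 = 6.71.
Posterior scale x_m = 31.20.

31.20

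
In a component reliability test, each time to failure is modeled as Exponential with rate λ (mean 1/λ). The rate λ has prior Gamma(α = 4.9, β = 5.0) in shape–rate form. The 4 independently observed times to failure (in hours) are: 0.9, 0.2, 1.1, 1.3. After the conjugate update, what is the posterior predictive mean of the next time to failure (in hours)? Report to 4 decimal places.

1.0759

With a Gamma(shape α, rate β) prior on the exponential rate λ, the posterior after n observations with total T = Σxᵢ is Gamma(α+n, β+T).
Sum of observations T = 3.5 hours; n = 4.
Posterior: Gamma(4.9+4, 5.0+3.5) = Gamma(8.9, 8.5).
The predictive distribution for the next observation is Lomax; its mean is β/(α−1) = 8.5/7.9 = 1.0759.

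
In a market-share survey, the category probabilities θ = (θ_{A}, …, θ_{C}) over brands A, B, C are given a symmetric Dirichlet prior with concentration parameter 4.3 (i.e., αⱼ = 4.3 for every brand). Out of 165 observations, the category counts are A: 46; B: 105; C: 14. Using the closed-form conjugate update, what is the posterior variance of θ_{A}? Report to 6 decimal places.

0.001134

The Dirichlet prior is conjugate to the Multinomial likelihood: each posterior αⱼ = prior αⱼ + observed count nⱼ.
Posterior concentration: (50.3, 109.3, 18.3), total = 177.9.
Var[θ_j] = α_j(Σα−α_j)/((Σα)²(Σα+1)) = 50.3·127.6/(177.9²·178.9) = 0.001134.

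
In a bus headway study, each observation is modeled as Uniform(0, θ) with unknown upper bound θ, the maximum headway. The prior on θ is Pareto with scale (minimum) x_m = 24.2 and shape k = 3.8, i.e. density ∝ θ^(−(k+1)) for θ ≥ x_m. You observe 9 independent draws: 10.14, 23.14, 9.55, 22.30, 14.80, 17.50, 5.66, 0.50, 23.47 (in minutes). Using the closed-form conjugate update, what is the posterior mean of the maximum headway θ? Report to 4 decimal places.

A Pareto(scale x_m, shape k) prior on the upper bound θ of Uniform(0, θ) is conjugate: posterior is Pareto(max(x_m, max xᵢ), k + n).
Sample maximum = 23.47; prior scale x_m = 24.2 → posterior scale = max = 24.20.
Posterior shape = 3.8 + 9 = 12.8.
E[θ|data] = k·x_m/(k−1) = 12.8·24.20/11.8 = 26.2508.

26.2508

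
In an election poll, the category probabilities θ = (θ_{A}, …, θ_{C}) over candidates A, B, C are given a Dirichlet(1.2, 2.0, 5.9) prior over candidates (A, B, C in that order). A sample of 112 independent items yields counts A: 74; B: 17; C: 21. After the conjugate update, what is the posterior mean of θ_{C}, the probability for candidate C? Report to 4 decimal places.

The Dirichlet prior is conjugate to the Multinomial likelihood: each posterior αⱼ = prior αⱼ + observed count nⱼ.
Posterior concentration: (75.2, 19.0, 26.9), total = 121.1.
E[θ_{C}|data] = α_{C}/Σα = 26.9/121.1 = 0.2221.

0.2221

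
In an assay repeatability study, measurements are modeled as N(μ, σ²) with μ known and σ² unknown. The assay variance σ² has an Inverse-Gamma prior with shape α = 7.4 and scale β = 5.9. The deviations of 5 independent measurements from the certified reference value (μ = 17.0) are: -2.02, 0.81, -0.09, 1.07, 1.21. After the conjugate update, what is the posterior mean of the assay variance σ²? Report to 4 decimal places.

With known mean μ and an Inverse-Gamma(α, β) prior on σ², the Normal likelihood is conjugate: posterior is Inv-Gamma(α + n/2, β + Σ(xᵢ−μ)²/2).
Σ(xᵢ−μ)² = (-2.02)² + (0.81)² + (-0.09)² + (1.07)² + (1.21)² = 7.3536.
Posterior: Inv-Gamma(7.4 + 5/2, 5.9 + 7.3536/2) = Inv-Gamma(9.90, 9.57680).
E[σ²|data] = β/(α−1) = 9.57680/8.90 = 1.0760.

1.0760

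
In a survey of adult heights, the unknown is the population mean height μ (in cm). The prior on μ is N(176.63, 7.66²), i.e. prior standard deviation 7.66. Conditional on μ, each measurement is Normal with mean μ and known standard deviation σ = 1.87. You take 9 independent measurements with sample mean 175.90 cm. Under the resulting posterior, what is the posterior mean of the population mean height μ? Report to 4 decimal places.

175.9048

For Normal data with known variance σ², a Normal(μ₀, σ₀²) prior on μ is conjugate. Posterior precision = 1/σ₀² + n/σ²; posterior mean is the precision-weighted average of μ₀ and x̄.
n·x̄ = 9·175.90 = 1583.1.
σ₀² = 7.66² = 58.6756, σ² = 1.87² = 3.4969; σ² + n·σ₀² = 3.4969 + 9·58.6756 = 531.5773.
Posterior mean = (μ₀/σ₀² + n·x̄/σ²)/(1/σ₀² + n/σ²) = (σ²·μ₀ + σ₀²·n·x̄)/(σ² + n·σ₀²) = (3.4969·176.63 + 58.6756·1583.1)/531.5773 = 93506.999807/531.5773 = 175.9048.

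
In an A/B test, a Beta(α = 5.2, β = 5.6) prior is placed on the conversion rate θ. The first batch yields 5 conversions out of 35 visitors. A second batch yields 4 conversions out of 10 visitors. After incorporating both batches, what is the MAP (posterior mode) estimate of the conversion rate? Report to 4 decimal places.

The Beta prior is conjugate to a Binomial/Bernoulli likelihood; the update adds successes to α and failures to β.
After batch 1: Beta(5.2+5, 5.6+30) = Beta(10.2, 35.6).
After batch 2: Beta(10.2+4, 35.6+6) = Beta(14.2, 41.6).
Mode of Beta(a,b) for a,b>1 is (a−1)/(a+b−2) = 13.2/53.8 = 0.2454.

0.2454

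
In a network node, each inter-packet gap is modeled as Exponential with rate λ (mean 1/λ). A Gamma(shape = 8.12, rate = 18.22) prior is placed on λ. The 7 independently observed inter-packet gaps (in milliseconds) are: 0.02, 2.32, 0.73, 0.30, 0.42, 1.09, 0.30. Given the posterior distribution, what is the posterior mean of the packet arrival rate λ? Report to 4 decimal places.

0.6462

With a Gamma(shape α, rate β) prior on the exponential rate λ, the posterior after n observations with total T = Σxᵢ is Gamma(α+n, β+T).
Sum of observations T = 5.18 milliseconds; n = 7.
Posterior: Gamma(8.12+7, 18.22+5.18) = Gamma(15.12, 23.40).
Posterior mean of λ = α/β = 15.12/23.40 = 0.6462.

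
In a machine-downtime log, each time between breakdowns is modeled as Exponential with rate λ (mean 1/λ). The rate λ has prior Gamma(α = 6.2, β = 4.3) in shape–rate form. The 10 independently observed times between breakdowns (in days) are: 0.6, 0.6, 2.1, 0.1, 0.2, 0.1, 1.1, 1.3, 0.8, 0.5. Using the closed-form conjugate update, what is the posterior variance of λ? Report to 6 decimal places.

With a Gamma(shape α, rate β) prior on the exponential rate λ, the posterior after n observations with total T = Σxᵢ is Gamma(α+n, β+T).
Sum of observations T = 7.4 days; n = 10.
Posterior: Gamma(6.2+10, 4.3+7.4) = Gamma(16.2, 11.7).
Var = α/β² = 0.118343.

0.118343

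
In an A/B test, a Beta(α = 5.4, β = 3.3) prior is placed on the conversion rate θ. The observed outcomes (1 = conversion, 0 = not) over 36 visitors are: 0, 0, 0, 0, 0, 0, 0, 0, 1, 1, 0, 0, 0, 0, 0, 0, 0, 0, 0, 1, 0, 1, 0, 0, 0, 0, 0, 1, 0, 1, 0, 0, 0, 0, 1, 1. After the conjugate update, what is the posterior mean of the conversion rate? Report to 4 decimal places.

The Beta prior is conjugate to a Binomial/Bernoulli likelihood; the update adds successes to α and failures to β.
Posterior: Beta(α+k, β+n−k) = Beta(5.4+8, 3.3+28) = Beta(13.4, 31.3).
Posterior mean = α/(α+β) = 13.4/44.7 = 0.2998.

0.2998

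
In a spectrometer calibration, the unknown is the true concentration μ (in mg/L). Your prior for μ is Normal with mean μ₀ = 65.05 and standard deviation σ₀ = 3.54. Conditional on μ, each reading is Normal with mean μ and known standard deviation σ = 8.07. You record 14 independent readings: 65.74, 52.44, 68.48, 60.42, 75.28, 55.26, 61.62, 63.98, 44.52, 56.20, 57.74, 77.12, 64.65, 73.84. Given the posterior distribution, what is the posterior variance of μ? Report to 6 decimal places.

3.392478

For Normal data with known variance σ², a Normal(μ₀, σ₀²) prior on μ is conjugate. Posterior precision = 1/σ₀² + n/σ²; posterior mean is the precision-weighted average of μ₀ and x̄.
σ₀² = 3.54² = 12.5316, σ² = 8.07² = 65.1249; σ² + n·σ₀² = 65.1249 + 14·12.5316 = 240.5673.
Posterior precision = 1/σ₀² + n/σ² = 1/12.5316 + 14/65.1249 = (σ² + n·σ₀²)/(σ₀²σ²) = 240.5673/(12.5316·65.1249); posterior variance σₙ² = σ₀²σ²/(σ² + n·σ₀²) = 12.5316·65.1249/240.5673 = 3.392478.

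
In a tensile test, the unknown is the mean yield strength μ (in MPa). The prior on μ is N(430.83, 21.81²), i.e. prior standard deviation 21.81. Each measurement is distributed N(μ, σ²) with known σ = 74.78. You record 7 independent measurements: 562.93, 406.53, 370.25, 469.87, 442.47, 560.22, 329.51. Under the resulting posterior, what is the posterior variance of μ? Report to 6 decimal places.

298.147169

For Normal data with known variance σ², a Normal(μ₀, σ₀²) prior on μ is conjugate. Posterior precision = 1/σ₀² + n/σ²; posterior mean is the precision-weighted average of μ₀ and x̄.
σ₀² = 21.81² = 475.6761, σ² = 74.78² = 5592.0484; σ² + n·σ₀² = 5592.0484 + 7·475.6761 = 8921.7811.
Posterior precision = 1/σ₀² + n/σ² = 1/475.6761 + 7/5592.0484 = (σ² + n·σ₀²)/(σ₀²σ²) = 8921.7811/(475.6761·5592.0484); posterior variance σₙ² = σ₀²σ²/(σ² + n·σ₀²) = 475.6761·5592.0484/8921.7811 = 298.147169.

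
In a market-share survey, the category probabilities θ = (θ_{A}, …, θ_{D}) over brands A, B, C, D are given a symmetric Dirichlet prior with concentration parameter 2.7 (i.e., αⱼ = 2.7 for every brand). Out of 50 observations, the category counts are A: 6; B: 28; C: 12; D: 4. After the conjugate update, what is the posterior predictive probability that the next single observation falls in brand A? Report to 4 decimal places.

0.1431

The Dirichlet prior is conjugate to the Multinomial likelihood: each posterior αⱼ = prior αⱼ + observed count nⱼ.
Posterior concentration: (8.7, 30.7, 14.7, 6.7), total = 60.8.
P(next = A | data) = α_{A}/Σα = 0.1431.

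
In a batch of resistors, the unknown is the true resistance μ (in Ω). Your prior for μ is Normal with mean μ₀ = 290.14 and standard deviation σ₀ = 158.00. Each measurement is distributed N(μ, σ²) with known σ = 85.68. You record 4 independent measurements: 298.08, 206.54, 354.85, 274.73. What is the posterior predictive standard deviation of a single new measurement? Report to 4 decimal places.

95.1349

For Normal data with known variance σ², a Normal(μ₀, σ₀²) prior on μ is conjugate. Posterior precision = 1/σ₀² + n/σ²; posterior mean is the precision-weighted average of μ₀ and x̄.
σ₀² = 158.00² = 24964, σ² = 85.68² = 7341.0624; σ² + n·σ₀² = 7341.0624 + 4·24964 = 107197.0624.
Posterior precision = 1/σ₀² + n/σ² = 1/24964 + 4/7341.0624 = (σ² + n·σ₀²)/(σ₀²σ²) = 107197.0624/(24964·7341.0624); posterior variance σₙ² = σ₀²σ²/(σ² + n·σ₀²) = 24964·7341.0624/107197.0624 = 1709.583058.
Predictive variance for one new observation = σₙ² + σ² = 24964·7341.0624/107197.0624 + 7341.0624 = σ²·(σ₀² + 107197.0624)/107197.0624 = 7341.0624·132161.0624/107197.0624 = 9050.645458; SD = √(7341.0624·132161.0624/107197.0624) = 95.1349.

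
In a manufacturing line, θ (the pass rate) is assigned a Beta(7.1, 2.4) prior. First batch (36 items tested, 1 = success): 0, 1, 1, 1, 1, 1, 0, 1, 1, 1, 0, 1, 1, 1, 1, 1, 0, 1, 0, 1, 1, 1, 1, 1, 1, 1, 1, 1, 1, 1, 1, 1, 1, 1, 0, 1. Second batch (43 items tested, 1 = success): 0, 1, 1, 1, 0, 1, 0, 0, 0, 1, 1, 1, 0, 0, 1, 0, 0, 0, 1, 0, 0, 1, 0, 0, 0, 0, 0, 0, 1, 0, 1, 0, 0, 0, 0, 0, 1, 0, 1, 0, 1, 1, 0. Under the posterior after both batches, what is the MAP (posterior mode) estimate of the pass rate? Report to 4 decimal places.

0.6023

The Beta prior is conjugate to a Binomial/Bernoulli likelihood; the update adds successes to α and failures to β.
After batch 1: Beta(7.1+30, 2.4+6) = Beta(37.1, 8.4).
After batch 2: Beta(37.1+16, 8.4+27) = Beta(53.1, 35.4).
Mode of Beta(a,b) for a,b>1 is (a−1)/(a+b−2) = 52.1/86.5 = 0.6023.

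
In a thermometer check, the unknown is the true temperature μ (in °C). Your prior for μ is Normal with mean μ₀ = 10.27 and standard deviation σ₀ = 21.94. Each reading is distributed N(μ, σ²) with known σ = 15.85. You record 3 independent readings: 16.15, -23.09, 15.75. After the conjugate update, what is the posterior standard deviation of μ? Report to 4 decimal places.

8.4458

For Normal data with known variance σ², a Normal(μ₀, σ₀²) prior on μ is conjugate. Posterior precision = 1/σ₀² + n/σ²; posterior mean is the precision-weighted average of μ₀ and x̄.
σ₀² = 21.94² = 481.3636, σ² = 15.85² = 251.2225; σ² + n·σ₀² = 251.2225 + 3·481.3636 = 1695.3133.
Posterior precision = 1/σ₀² + n/σ² = 1/481.3636 + 3/251.2225 = (σ² + n·σ₀²)/(σ₀²σ²) = 1695.3133/(481.3636·251.2225); posterior variance σₙ² = σ₀²σ²/(σ² + n·σ₀²) = 481.3636·251.2225/1695.3133 = 71.331575.
Posterior SD = √σₙ² = √(481.3636·251.2225/1695.3133) = 8.4458.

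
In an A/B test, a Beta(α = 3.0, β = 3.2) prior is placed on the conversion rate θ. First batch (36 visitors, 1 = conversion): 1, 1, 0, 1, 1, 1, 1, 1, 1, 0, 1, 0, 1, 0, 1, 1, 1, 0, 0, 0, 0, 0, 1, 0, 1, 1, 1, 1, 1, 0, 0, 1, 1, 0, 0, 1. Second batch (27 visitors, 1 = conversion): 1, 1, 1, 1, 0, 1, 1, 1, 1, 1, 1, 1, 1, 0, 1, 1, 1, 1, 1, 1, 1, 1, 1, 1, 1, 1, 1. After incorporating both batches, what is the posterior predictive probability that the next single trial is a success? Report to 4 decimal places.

0.7225

The Beta prior is conjugate to a Binomial/Bernoulli likelihood; the update adds successes to α and failures to β.
After batch 1: Beta(3.0+22, 3.2+14) = Beta(25.0, 17.2).
After batch 2: Beta(25.0+25, 17.2+2) = Beta(50.0, 19.2).
For a single future Bernoulli trial, P(success | data) = α/(α+β) = 0.7225.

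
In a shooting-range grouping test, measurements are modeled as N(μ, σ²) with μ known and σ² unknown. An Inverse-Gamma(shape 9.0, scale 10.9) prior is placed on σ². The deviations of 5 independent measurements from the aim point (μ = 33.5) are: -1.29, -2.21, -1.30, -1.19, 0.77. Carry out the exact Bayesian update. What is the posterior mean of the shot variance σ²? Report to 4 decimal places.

With known mean μ and an Inverse-Gamma(α, β) prior on σ², the Normal likelihood is conjugate: posterior is Inv-Gamma(α + n/2, β + Σ(xᵢ−μ)²/2).
Σ(xᵢ−μ)² = (-1.29)² + (-2.21)² + (-1.30)² + (-1.19)² + (0.77)² = 10.2472.
Posterior: Inv-Gamma(9.0 + 5/2, 10.9 + 10.2472/2) = Inv-Gamma(11.50, 16.02360).
E[σ²|data] = β/(α−1) = 16.02360/10.50 = 1.5261.

1.5261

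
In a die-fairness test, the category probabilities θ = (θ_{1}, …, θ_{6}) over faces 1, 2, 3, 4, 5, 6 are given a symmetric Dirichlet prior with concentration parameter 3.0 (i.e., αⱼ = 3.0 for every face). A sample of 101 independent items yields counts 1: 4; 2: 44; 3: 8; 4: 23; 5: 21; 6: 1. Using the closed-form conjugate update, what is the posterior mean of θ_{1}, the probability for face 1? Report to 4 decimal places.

0.0588

The Dirichlet prior is conjugate to the Multinomial likelihood: each posterior αⱼ = prior αⱼ + observed count nⱼ.
Posterior concentration: (7.0, 47.0, 11.0, 26.0, 24.0, 4.0), total = 119.0.
E[θ_{1}|data] = α_{1}/Σα = 7.0/119.0 = 0.0588.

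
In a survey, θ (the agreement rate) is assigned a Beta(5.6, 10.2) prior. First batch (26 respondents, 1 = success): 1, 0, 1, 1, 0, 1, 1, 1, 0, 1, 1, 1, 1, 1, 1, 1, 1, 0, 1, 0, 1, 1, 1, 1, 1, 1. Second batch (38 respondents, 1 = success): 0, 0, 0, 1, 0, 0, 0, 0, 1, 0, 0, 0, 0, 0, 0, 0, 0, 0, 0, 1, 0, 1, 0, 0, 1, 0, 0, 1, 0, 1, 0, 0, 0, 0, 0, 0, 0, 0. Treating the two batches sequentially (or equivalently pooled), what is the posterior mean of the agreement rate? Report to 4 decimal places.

0.4211

The Beta prior is conjugate to a Binomial/Bernoulli likelihood; the update adds successes to α and failures to β.
After batch 1: Beta(5.6+21, 10.2+5) = Beta(26.6, 15.2).
After batch 2: Beta(26.6+7, 15.2+31) = Beta(33.6, 46.2).
Posterior mean = α/(α+β) = 33.6/79.8 = 0.4211.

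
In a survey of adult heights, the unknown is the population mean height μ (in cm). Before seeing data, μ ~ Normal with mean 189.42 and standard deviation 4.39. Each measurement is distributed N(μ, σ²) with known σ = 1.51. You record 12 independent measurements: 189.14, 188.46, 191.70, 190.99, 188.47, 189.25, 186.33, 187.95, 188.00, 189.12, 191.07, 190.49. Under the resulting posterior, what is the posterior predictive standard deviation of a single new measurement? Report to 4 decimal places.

For Normal data with known variance σ², a Normal(μ₀, σ₀²) prior on μ is conjugate. Posterior precision = 1/σ₀² + n/σ²; posterior mean is the precision-weighted average of μ₀ and x̄.
σ₀² = 4.39² = 19.2721, σ² = 1.51² = 2.2801; σ² + n·σ₀² = 2.2801 + 12·19.2721 = 233.5453.
Posterior precision = 1/σ₀² + n/σ² = 1/19.2721 + 12/2.2801 = (σ² + n·σ₀²)/(σ₀²σ²) = 233.5453/(19.2721·2.2801); posterior variance σₙ² = σ₀²σ²/(σ² + n·σ₀²) = 19.2721·2.2801/233.5453 = 0.188153.
Predictive variance for one new observation = σₙ² + σ² = 19.2721·2.2801/233.5453 + 2.2801 = σ²·(σ₀² + 233.5453)/233.5453 = 2.2801·252.8174/233.5453 = 2.468253; SD = √(2.2801·252.8174/233.5453) = 1.5711.

1.5711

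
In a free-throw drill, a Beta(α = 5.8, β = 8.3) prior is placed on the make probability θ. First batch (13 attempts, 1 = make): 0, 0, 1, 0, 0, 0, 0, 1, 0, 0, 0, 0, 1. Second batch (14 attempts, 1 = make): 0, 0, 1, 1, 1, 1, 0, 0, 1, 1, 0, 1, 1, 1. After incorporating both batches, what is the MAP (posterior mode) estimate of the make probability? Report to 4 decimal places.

The Beta prior is conjugate to a Binomial/Bernoulli likelihood; the update adds successes to α and failures to β.
After batch 1: Beta(5.8+3, 8.3+10) = Beta(8.8, 18.3).
After batch 2: Beta(8.8+9, 18.3+5) = Beta(17.8, 23.3).
Mode of Beta(a,b) for a,b>1 is (a−1)/(a+b−2) = 16.8/39.1 = 0.4297.

0.4297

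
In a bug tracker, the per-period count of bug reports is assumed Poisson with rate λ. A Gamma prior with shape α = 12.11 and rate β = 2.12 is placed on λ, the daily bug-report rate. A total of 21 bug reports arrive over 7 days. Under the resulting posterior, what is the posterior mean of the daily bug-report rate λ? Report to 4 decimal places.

With a Gamma(shape α, rate β) prior, the Poisson likelihood is conjugate: the posterior is Gamma(α + ΣXᵢ, β + n).
Posterior: Gamma(α+S, β+n) = Gamma(12.11+21, 2.12+7) = Gamma(33.11, 9.12).
Posterior mean = α/β = 33.11/9.12 = 3.6305.

3.6305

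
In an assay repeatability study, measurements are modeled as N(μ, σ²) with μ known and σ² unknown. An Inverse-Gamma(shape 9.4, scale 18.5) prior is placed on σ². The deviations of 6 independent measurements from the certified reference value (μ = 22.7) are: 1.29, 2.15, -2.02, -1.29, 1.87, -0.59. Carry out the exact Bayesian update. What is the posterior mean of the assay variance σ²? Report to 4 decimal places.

2.3191

With known mean μ and an Inverse-Gamma(α, β) prior on σ², the Normal likelihood is conjugate: posterior is Inv-Gamma(α + n/2, β + Σ(xᵢ−μ)²/2).
Σ(xᵢ−μ)² = (1.29)² + (2.15)² + (-2.02)² + (-1.29)² + (1.87)² + (-0.59)² = 15.8761.
Posterior: Inv-Gamma(9.4 + 6/2, 18.5 + 15.8761/2) = Inv-Gamma(12.40, 26.43805).
E[σ²|data] = β/(α−1) = 26.43805/11.40 = 2.3191.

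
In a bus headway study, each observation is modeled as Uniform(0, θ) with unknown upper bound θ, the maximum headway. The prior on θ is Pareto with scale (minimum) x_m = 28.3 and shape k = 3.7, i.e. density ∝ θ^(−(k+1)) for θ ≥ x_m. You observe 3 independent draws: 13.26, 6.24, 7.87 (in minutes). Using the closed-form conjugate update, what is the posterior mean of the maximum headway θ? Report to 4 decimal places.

33.2649

A Pareto(scale x_m, shape k) prior on the upper bound θ of Uniform(0, θ) is conjugate: posterior is Pareto(max(x_m, max xᵢ), k + n).
Sample maximum = 13.26; prior scale x_m = 28.3 → posterior scale = max = 28.30.
Posterior shape = 3.7 + 3 = 6.7.
E[θ|data] = k·x_m/(k−1) = 6.7·28.30/5.7 = 33.2649.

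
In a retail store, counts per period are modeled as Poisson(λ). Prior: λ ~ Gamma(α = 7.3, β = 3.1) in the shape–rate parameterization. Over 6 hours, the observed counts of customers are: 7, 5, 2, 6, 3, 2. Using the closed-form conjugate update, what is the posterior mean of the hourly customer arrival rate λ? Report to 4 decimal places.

With a Gamma(shape α, rate β) prior, the Poisson likelihood is conjugate: the posterior is Gamma(α + ΣXᵢ, β + n).
Sum of counts S = 25 over n = 6 hours.
Posterior: Gamma(α+S, β+n) = Gamma(7.3+25, 3.1+6) = Gamma(32.3, 9.1).
Posterior mean = α/β = 32.3/9.1 = 3.5495.

3.5495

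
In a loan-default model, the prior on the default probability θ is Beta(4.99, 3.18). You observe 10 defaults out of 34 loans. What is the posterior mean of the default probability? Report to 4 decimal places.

0.3555

The Beta prior is conjugate to a Binomial/Bernoulli likelihood; the update adds successes to α and failures to β.
Posterior: Beta(α+k, β+n−k) = Beta(4.99+10, 3.18+24) = Beta(14.99, 27.18).
Posterior mean = α/(α+β) = 14.99/42.17 = 0.3555.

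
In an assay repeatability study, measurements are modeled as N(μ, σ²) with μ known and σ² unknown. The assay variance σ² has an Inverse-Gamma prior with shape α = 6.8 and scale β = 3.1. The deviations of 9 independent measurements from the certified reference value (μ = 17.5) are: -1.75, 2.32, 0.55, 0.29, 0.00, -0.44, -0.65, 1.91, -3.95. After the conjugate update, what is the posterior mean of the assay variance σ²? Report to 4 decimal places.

1.6941

With known mean μ and an Inverse-Gamma(α, β) prior on σ², the Normal likelihood is conjugate: posterior is Inv-Gamma(α + n/2, β + Σ(xᵢ−μ)²/2).
Σ(xᵢ−μ)² = (-1.75)² + (2.32)² + (0.55)² + (0.29)² + (0.00)² + (-0.44)² + (-0.65)² + (1.91)² + (-3.95)² = 28.6982.
Posterior: Inv-Gamma(6.8 + 9/2, 3.1 + 28.6982/2) = Inv-Gamma(11.30, 17.44910).
E[σ²|data] = β/(α−1) = 17.44910/10.30 = 1.6941.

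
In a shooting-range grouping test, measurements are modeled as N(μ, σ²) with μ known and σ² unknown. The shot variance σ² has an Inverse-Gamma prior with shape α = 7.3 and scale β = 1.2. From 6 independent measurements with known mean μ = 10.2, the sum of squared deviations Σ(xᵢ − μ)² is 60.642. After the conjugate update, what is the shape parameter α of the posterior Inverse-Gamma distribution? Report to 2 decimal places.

With known mean μ and an Inverse-Gamma(α, β) prior on σ², the Normal likelihood is conjugate: posterior is Inv-Gamma(α + n/2, β + Σ(xᵢ−μ)²/2).
Posterior: Inv-Gamma(7.3 + 6/2, 1.2 + 60.642/2) = Inv-Gamma(10.30, 31.5210).
Posterior α = 10.30.

10.30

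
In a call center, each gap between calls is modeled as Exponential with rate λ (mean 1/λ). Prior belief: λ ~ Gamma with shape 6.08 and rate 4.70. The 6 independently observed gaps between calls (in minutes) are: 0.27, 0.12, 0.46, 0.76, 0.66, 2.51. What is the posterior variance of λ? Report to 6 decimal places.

With a Gamma(shape α, rate β) prior on the exponential rate λ, the posterior after n observations with total T = Σxᵢ is Gamma(α+n, β+T).
Sum of observations T = 4.78 minutes; n = 6.
Posterior: Gamma(6.08+6, 4.70+4.78) = Gamma(12.08, 9.48).
Var = α/β² = 0.134416.

0.134416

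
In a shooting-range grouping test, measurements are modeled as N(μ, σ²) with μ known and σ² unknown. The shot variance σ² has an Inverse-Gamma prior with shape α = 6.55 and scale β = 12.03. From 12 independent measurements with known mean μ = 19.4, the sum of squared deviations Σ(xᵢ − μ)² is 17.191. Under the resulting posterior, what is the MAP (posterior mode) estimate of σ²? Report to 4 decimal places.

1.5222

With known mean μ and an Inverse-Gamma(α, β) prior on σ², the Normal likelihood is conjugate: posterior is Inv-Gamma(α + n/2, β + Σ(xᵢ−μ)²/2).
Posterior: Inv-Gamma(6.55 + 12/2, 12.03 + 17.191/2) = Inv-Gamma(12.55, 20.6255).
Mode = β/(α+1) = 20.6255/13.55 = 1.5222.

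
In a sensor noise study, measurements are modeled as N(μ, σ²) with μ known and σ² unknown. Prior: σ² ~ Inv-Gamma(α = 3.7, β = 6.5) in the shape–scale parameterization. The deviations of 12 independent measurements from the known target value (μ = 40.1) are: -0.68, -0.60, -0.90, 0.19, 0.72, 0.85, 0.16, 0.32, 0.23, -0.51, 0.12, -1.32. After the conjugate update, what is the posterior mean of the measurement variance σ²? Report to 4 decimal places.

1.0406

With known mean μ and an Inverse-Gamma(α, β) prior on σ², the Normal likelihood is conjugate: posterior is Inv-Gamma(α + n/2, β + Σ(xᵢ−μ)²/2).
Σ(xᵢ−μ)² = (-0.68)² + (-0.60)² + (-0.90)² + (0.19)² + (0.72)² + (0.85)² + (0.16)² + (0.32)² + (0.23)² + (-0.51)² + (0.12)² + (-1.32)² = 5.1072.
Posterior: Inv-Gamma(3.7 + 12/2, 6.5 + 5.1072/2) = Inv-Gamma(9.70, 9.05360).
E[σ²|data] = β/(α−1) = 9.05360/8.70 = 1.0406.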